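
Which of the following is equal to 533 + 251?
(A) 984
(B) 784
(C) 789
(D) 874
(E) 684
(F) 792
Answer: B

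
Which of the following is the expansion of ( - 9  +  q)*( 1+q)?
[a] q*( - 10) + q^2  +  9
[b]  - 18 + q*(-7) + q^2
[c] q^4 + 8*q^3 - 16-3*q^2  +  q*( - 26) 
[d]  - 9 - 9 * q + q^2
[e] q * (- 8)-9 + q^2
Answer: e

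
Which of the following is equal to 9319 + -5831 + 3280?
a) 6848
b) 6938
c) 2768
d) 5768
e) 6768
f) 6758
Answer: e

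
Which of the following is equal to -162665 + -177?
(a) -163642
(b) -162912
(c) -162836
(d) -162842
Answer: d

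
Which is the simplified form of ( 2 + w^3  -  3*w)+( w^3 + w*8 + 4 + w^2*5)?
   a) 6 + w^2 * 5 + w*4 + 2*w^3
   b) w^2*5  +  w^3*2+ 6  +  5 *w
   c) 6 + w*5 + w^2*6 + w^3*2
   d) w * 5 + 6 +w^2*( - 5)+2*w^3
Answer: b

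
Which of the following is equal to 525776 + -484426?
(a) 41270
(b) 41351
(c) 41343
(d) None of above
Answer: d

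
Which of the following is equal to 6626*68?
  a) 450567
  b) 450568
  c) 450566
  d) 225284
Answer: b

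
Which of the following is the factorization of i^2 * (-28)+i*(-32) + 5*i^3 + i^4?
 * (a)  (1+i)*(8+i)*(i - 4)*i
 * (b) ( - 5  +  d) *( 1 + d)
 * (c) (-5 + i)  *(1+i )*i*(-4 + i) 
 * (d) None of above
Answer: a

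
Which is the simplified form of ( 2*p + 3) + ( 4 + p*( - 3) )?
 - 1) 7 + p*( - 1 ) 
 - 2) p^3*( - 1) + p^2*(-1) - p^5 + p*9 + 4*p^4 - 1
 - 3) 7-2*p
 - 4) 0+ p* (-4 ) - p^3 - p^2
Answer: 1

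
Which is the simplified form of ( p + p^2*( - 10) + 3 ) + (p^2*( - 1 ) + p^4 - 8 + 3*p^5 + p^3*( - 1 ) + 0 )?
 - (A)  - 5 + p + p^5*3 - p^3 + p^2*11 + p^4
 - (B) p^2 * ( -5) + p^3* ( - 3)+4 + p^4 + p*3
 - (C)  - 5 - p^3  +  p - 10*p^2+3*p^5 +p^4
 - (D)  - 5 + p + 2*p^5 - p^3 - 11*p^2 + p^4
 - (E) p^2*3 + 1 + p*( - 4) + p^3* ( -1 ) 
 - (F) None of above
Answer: F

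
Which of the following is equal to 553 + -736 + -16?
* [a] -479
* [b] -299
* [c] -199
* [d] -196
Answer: c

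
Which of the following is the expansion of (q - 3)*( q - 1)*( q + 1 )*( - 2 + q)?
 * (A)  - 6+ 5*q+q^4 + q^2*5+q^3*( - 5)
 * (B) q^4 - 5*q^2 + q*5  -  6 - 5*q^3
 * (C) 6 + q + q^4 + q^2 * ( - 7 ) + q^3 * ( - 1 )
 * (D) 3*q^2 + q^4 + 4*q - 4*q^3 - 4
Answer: A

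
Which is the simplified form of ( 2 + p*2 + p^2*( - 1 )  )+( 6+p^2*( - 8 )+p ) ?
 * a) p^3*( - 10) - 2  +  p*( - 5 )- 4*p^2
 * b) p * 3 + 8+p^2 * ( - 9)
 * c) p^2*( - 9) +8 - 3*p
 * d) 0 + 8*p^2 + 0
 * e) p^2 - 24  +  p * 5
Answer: b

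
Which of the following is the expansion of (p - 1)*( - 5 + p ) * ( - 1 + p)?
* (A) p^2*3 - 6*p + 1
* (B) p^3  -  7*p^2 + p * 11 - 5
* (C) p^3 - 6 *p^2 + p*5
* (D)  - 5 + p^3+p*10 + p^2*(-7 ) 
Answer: B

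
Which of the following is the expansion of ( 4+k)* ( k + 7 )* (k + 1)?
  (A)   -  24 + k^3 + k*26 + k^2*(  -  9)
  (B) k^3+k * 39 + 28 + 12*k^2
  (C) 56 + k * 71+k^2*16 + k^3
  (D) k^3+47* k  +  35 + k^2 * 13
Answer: B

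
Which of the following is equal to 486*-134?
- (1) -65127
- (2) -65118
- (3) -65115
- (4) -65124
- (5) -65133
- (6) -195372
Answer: 4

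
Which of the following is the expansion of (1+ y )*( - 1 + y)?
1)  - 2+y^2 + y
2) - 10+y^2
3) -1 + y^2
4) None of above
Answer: 3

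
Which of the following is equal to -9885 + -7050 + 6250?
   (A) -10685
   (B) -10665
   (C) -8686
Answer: A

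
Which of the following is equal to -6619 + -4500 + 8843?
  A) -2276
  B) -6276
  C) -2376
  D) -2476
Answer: A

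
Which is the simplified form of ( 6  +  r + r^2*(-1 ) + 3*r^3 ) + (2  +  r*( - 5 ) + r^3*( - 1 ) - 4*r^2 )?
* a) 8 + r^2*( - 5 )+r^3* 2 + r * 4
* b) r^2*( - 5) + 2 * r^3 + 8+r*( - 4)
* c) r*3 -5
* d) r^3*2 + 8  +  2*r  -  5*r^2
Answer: b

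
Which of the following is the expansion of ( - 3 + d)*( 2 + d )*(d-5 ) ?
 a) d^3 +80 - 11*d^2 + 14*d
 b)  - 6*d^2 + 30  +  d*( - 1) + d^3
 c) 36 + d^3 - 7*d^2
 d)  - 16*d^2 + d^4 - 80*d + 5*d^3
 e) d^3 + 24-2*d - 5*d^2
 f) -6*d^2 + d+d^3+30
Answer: b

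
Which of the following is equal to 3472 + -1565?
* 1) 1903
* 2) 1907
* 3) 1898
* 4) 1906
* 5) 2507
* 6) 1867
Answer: 2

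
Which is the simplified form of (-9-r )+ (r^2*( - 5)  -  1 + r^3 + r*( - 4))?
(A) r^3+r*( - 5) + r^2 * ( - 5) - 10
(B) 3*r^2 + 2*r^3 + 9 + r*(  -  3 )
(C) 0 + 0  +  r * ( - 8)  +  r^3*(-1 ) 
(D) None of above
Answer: A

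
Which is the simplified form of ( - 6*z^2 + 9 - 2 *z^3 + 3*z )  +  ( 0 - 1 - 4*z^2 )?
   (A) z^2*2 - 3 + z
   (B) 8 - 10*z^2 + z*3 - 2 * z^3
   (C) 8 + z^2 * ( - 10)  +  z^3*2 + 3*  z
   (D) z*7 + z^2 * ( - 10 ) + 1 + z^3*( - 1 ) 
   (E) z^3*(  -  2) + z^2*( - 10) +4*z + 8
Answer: B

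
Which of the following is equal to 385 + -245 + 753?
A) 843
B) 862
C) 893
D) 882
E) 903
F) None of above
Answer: C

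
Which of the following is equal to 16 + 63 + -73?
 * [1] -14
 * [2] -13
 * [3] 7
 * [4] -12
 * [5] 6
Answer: 5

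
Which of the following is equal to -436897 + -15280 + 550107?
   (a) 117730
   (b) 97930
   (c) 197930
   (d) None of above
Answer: b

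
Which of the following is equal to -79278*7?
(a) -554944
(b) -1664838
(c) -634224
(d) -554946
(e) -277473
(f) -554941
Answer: d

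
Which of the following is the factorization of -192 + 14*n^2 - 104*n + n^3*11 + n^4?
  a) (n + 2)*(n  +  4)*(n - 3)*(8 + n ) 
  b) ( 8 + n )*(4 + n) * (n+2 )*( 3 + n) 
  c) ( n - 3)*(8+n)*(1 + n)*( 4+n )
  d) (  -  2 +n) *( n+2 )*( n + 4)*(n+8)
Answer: a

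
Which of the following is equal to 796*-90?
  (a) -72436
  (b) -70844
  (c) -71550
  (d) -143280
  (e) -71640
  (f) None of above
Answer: e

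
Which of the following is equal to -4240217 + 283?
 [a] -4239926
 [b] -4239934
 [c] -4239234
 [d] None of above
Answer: b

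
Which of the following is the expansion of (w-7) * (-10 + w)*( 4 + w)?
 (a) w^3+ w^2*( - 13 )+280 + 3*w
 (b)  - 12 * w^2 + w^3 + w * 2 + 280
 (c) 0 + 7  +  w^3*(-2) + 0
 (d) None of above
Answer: d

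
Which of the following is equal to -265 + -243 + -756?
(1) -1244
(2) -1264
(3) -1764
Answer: 2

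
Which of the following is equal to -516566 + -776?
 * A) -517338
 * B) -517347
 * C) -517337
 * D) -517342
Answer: D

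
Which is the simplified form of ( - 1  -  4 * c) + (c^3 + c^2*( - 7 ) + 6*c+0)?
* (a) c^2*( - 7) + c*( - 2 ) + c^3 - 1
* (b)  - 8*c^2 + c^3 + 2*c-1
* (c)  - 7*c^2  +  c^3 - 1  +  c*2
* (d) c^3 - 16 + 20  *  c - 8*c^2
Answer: c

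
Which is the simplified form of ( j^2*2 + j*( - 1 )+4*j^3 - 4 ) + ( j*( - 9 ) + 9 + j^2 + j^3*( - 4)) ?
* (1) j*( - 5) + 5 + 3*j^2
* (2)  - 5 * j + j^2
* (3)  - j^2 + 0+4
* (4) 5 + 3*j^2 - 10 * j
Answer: 4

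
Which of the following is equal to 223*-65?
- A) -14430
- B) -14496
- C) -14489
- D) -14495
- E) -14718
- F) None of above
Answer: D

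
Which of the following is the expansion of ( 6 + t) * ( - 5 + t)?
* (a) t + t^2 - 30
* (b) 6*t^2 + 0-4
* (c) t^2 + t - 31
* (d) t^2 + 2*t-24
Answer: a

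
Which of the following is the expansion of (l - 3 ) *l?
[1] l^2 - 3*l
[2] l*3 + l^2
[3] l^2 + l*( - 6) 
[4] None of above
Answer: 1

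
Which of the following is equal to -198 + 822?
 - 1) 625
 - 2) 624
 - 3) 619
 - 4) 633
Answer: 2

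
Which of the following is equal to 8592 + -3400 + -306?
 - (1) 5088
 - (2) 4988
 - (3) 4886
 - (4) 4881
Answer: 3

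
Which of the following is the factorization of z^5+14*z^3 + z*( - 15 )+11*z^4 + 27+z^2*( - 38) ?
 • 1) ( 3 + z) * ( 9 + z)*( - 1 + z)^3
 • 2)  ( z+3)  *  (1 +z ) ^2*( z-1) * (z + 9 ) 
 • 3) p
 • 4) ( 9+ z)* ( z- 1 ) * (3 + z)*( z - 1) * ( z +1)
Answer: 4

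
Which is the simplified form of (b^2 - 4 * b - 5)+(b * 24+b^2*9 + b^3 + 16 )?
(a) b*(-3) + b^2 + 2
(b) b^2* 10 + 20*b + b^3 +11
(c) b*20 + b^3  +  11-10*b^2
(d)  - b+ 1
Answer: b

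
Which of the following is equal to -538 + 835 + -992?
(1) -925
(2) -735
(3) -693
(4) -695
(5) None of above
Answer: 4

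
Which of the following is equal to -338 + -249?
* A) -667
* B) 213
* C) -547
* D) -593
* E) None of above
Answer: E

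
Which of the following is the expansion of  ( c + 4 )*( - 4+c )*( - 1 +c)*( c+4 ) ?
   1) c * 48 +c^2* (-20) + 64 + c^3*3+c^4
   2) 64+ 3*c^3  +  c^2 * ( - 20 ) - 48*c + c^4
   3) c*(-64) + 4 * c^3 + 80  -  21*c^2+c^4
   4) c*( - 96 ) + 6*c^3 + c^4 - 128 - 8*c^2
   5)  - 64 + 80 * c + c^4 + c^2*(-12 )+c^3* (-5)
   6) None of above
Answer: 2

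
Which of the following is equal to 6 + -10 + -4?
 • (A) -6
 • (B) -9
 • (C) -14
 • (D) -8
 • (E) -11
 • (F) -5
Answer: D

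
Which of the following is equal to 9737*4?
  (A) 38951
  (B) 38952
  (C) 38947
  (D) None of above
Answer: D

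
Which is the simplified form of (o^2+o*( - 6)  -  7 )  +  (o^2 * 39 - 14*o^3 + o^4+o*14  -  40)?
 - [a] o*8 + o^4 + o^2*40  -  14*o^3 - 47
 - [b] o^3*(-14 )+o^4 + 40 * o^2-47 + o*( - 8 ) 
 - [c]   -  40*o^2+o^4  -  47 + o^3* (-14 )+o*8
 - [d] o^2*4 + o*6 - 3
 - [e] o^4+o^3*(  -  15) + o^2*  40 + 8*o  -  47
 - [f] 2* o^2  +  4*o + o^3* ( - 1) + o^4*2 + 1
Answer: a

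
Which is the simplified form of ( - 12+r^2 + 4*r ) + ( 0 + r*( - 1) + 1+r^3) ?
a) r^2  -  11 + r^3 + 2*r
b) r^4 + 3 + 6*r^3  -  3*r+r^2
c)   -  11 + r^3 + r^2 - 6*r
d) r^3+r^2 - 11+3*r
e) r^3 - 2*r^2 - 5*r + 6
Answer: d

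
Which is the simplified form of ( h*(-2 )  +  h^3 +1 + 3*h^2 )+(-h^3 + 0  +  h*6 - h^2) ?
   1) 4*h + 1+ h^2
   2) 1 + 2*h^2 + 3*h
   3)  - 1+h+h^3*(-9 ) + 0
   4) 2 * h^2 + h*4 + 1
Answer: 4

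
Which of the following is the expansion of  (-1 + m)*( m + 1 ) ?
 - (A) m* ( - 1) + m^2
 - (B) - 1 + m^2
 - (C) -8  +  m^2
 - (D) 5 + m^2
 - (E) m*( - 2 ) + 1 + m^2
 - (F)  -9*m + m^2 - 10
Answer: B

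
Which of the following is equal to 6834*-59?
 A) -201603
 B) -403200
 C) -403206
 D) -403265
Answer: C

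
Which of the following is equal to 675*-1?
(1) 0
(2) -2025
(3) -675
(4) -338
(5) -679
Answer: 3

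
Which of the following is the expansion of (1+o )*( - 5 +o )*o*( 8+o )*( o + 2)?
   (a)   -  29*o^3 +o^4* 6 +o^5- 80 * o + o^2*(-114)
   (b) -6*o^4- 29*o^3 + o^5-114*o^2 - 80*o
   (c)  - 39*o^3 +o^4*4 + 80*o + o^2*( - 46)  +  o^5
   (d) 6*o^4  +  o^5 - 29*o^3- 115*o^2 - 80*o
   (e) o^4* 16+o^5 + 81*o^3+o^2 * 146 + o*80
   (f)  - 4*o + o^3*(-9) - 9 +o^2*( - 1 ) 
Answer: a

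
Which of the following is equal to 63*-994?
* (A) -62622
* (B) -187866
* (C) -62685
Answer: A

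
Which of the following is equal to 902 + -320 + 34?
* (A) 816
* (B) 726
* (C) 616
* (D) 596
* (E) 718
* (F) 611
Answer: C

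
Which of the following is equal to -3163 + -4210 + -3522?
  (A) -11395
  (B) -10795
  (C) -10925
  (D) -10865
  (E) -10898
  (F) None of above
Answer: F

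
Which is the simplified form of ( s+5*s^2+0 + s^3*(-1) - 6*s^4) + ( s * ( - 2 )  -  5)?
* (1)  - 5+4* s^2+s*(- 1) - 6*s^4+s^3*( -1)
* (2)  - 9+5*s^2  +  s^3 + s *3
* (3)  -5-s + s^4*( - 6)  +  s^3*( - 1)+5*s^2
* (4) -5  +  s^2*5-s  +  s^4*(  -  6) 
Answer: 3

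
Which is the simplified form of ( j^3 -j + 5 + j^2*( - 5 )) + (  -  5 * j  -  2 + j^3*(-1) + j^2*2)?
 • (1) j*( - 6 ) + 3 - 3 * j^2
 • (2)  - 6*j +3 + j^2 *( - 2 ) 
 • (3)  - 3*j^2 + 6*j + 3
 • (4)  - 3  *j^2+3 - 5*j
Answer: 1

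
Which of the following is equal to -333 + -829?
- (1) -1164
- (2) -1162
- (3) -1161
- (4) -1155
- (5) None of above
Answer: 2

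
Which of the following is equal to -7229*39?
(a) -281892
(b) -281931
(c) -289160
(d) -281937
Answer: b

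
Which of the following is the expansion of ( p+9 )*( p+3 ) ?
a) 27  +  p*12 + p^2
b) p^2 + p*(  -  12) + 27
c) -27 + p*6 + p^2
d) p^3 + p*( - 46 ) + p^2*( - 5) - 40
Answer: a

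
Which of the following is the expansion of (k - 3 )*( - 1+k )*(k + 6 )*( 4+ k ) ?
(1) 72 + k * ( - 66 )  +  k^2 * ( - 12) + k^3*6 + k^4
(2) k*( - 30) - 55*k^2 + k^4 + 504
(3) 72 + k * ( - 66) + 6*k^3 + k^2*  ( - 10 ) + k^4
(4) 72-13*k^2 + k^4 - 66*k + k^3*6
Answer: 4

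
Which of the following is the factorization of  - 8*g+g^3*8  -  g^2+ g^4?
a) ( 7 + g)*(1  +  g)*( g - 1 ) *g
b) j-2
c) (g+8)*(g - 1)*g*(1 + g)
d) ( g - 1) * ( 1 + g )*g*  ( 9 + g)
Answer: c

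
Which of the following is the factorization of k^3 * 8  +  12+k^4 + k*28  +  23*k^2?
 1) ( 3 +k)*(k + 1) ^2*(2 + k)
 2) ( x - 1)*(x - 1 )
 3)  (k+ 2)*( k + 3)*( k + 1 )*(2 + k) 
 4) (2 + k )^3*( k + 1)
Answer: 3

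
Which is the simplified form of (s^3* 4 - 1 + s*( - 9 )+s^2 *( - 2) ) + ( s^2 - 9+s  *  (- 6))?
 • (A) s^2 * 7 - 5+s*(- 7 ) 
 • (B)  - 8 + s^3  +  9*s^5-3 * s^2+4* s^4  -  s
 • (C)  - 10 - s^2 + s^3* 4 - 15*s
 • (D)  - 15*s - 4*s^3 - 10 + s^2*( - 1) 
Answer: C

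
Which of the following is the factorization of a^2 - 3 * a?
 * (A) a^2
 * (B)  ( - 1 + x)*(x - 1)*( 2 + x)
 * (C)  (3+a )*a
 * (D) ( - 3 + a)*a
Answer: D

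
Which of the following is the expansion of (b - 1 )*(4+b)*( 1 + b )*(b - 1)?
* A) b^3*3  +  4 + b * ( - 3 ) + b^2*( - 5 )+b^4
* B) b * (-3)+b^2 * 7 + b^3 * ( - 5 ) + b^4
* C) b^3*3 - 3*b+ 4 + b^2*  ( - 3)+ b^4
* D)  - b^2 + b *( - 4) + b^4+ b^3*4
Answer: A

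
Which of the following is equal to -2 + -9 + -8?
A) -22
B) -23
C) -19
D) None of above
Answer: C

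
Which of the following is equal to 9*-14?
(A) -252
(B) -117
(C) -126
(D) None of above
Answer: C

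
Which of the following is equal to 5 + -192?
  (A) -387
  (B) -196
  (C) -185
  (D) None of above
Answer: D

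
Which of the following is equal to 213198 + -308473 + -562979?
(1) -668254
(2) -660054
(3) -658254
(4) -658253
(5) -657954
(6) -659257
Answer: 3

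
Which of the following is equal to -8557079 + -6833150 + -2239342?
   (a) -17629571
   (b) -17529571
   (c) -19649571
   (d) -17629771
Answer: a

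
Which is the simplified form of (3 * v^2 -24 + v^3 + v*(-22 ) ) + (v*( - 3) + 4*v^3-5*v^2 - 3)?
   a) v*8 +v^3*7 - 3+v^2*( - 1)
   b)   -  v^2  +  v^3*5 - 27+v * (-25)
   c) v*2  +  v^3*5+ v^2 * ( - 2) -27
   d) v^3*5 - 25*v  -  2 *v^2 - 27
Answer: d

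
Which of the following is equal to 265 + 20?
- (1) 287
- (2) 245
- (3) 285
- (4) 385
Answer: 3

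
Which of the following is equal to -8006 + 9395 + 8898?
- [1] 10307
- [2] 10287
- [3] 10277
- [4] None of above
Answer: 2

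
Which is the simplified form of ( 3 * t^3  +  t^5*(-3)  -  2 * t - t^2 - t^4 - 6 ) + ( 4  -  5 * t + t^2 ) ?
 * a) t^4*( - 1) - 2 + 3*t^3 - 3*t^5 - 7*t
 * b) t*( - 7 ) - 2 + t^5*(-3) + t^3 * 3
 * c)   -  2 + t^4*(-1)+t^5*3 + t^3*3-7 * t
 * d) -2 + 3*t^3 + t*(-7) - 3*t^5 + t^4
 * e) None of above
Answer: a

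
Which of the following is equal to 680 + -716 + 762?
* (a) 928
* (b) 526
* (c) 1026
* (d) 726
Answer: d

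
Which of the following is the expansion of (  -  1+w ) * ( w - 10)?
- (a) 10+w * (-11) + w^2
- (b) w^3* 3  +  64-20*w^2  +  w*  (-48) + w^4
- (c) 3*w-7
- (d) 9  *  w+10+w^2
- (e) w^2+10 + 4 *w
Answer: a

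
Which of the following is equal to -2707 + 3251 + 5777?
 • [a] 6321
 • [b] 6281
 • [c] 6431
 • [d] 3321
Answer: a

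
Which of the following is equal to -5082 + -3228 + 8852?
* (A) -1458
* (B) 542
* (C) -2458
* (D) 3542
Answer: B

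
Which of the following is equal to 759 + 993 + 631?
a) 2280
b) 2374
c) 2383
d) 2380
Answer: c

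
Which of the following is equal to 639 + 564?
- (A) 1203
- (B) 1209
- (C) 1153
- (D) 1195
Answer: A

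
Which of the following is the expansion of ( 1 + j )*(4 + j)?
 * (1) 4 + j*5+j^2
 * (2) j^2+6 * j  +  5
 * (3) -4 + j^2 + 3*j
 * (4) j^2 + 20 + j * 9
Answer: 1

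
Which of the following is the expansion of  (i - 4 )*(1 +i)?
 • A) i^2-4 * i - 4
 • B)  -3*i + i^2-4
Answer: B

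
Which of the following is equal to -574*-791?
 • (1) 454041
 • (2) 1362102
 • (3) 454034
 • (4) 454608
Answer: 3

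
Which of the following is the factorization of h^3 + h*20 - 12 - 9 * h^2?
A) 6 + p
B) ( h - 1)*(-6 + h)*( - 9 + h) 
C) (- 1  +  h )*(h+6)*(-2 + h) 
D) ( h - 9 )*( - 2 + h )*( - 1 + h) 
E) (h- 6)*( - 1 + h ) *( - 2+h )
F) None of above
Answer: E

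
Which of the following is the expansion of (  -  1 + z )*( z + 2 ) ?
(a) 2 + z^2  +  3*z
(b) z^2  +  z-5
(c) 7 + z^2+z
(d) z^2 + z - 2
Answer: d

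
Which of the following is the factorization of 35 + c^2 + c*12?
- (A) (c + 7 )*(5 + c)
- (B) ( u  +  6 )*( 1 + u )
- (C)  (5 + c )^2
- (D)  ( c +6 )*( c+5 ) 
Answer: A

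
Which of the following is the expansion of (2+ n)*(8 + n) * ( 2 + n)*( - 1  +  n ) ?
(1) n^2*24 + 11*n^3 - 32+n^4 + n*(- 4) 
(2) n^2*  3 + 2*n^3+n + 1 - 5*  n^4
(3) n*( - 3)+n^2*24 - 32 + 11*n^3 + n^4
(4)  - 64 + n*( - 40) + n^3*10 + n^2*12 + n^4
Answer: 1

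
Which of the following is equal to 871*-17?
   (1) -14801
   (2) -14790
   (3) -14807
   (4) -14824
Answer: 3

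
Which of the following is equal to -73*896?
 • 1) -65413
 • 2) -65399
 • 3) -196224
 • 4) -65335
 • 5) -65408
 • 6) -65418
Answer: 5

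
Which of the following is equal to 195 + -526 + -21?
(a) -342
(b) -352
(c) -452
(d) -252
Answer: b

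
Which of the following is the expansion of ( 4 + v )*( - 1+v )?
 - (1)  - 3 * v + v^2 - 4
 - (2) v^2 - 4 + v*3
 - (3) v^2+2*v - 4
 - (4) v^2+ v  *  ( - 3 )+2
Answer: 2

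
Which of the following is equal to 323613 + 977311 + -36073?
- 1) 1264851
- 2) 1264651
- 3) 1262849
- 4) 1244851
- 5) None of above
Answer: 1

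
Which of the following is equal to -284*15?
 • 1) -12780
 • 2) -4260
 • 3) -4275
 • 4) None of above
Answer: 2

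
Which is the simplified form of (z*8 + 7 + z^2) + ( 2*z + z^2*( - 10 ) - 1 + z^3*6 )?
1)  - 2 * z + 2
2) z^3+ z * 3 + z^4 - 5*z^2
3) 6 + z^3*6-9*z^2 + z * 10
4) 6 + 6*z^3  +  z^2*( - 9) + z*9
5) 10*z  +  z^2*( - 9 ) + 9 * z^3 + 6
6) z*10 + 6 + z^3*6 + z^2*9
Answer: 3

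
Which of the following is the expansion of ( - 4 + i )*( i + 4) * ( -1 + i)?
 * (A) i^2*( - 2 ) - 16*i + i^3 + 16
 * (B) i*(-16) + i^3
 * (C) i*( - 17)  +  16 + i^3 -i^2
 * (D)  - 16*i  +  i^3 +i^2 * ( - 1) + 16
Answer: D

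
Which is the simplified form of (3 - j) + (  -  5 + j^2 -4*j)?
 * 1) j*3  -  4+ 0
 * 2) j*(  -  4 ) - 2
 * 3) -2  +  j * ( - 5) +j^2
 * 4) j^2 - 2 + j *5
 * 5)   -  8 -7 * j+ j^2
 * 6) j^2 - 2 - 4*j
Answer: 3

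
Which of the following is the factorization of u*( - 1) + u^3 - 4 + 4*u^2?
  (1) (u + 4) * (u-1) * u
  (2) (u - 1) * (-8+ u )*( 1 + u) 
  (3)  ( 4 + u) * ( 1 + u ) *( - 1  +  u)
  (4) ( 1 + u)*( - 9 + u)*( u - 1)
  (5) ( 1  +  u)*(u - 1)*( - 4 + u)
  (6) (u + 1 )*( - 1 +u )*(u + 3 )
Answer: 3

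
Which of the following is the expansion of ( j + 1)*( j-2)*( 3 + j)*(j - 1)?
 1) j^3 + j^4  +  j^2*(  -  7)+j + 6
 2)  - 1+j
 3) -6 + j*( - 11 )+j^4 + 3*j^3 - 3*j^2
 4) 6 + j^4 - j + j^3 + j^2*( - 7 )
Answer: 4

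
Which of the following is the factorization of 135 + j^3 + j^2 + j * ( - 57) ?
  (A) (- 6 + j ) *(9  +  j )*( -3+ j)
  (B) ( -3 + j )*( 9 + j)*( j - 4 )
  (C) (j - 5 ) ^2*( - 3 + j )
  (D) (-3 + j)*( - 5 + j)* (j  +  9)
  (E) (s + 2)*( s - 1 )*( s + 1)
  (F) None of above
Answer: D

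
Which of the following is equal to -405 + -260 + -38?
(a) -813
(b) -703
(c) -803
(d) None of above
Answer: b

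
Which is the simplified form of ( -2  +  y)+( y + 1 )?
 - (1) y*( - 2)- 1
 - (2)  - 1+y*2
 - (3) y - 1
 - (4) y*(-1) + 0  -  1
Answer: 2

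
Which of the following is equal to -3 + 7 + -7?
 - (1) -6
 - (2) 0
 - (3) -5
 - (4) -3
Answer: 4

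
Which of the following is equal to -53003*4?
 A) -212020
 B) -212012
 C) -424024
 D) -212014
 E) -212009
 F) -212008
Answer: B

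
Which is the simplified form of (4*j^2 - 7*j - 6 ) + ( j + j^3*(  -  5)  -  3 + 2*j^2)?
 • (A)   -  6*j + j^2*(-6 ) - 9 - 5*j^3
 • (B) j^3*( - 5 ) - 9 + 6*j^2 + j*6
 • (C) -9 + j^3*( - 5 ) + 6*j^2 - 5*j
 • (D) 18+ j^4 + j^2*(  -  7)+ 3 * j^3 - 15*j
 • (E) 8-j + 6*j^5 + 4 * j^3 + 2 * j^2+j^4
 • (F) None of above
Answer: F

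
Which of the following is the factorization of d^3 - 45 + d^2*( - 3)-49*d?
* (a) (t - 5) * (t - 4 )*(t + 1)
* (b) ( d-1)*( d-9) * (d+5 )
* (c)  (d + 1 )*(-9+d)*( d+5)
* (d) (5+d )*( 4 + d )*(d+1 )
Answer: c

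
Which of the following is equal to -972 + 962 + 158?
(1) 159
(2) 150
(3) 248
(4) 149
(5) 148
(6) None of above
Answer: 5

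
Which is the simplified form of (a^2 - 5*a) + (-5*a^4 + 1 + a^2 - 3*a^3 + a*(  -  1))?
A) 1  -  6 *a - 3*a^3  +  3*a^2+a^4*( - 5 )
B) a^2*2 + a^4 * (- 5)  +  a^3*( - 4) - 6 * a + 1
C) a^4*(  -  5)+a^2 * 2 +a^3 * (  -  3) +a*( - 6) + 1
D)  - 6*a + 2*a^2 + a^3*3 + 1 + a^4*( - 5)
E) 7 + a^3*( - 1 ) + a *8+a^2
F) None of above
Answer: C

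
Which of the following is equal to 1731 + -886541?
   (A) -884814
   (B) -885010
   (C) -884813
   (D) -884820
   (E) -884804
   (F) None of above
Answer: F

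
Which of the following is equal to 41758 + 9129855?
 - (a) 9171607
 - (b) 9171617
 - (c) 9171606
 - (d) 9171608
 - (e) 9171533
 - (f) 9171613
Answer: f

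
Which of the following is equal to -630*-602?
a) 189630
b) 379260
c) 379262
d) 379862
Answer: b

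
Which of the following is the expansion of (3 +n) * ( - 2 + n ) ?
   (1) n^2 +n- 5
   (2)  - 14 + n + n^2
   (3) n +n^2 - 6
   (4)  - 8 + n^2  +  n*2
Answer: 3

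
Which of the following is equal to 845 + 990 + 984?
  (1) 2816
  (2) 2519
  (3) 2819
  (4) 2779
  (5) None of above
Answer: 3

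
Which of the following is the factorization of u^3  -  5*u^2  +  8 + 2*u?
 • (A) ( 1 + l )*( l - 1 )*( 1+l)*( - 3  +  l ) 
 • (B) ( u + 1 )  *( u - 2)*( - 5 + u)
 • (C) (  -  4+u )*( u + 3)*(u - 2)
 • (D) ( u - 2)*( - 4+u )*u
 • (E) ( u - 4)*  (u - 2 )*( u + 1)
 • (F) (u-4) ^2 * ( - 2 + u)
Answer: E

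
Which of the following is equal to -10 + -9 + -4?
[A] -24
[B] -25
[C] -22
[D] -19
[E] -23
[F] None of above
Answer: E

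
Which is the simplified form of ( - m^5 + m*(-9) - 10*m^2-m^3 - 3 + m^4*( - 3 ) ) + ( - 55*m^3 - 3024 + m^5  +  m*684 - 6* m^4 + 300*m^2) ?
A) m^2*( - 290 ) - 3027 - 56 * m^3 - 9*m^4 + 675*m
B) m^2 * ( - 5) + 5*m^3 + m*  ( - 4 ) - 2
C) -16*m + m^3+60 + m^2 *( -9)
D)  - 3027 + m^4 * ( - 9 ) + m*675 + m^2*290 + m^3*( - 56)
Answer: D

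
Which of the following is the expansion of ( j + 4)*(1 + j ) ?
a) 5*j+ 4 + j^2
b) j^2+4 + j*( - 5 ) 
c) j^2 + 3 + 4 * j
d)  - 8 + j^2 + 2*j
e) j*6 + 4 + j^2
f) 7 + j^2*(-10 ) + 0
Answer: a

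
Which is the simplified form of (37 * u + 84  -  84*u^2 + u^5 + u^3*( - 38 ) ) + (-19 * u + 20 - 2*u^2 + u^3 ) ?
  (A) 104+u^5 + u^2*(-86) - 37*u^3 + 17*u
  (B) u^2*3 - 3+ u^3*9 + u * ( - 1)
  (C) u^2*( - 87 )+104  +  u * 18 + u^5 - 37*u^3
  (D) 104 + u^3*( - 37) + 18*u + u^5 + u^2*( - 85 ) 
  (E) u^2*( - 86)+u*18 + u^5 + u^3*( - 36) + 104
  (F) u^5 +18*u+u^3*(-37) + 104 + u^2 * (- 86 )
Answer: F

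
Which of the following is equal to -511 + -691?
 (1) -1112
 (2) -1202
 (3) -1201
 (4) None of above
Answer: 2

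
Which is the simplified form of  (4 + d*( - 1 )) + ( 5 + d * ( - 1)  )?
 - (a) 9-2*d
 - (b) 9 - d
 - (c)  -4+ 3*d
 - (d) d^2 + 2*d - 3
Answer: a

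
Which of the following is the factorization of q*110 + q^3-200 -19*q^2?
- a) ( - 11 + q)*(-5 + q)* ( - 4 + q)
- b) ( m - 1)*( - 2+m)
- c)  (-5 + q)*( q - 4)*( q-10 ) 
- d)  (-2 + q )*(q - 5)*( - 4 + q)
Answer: c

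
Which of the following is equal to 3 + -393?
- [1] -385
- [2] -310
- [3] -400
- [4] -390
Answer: 4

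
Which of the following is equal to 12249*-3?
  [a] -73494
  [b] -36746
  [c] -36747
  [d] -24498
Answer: c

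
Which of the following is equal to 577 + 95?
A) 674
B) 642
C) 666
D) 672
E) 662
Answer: D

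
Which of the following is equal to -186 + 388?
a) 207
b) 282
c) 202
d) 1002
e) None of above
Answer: c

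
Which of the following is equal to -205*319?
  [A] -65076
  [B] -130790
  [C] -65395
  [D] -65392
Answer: C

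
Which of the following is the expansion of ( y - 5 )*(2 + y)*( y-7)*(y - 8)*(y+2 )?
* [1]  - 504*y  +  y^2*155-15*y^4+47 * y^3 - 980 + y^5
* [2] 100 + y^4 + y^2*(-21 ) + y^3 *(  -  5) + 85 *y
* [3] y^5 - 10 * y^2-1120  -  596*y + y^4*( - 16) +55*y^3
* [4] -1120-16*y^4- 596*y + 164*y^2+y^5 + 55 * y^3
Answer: 4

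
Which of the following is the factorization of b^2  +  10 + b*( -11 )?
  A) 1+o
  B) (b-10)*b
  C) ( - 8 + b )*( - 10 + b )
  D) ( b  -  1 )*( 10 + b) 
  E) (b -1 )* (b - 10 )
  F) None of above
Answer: E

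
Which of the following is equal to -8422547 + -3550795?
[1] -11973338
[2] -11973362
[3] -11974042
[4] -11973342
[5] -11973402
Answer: 4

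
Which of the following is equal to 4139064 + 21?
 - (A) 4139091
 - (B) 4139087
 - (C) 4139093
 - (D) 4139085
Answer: D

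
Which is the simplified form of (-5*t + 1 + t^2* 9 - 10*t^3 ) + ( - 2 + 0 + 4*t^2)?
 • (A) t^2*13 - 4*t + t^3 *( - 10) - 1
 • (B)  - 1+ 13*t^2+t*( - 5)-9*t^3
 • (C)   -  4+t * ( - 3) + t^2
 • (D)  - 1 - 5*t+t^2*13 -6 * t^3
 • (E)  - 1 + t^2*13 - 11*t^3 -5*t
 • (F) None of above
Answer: F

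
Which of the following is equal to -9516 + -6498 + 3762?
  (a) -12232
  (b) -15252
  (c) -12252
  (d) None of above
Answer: c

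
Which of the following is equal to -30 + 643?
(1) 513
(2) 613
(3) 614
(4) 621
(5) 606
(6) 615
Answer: 2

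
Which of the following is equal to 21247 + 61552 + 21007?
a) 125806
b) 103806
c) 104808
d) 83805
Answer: b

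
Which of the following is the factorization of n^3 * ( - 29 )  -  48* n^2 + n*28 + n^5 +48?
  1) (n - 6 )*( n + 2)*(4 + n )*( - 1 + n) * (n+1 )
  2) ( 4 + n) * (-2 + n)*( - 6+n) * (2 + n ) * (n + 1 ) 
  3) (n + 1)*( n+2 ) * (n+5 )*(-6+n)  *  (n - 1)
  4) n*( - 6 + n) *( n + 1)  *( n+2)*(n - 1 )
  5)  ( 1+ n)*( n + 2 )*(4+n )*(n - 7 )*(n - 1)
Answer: 1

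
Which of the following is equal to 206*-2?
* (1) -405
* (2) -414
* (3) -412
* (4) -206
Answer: 3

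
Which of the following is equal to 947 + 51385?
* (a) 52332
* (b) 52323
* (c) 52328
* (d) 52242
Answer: a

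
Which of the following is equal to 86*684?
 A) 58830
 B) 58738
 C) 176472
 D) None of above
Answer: D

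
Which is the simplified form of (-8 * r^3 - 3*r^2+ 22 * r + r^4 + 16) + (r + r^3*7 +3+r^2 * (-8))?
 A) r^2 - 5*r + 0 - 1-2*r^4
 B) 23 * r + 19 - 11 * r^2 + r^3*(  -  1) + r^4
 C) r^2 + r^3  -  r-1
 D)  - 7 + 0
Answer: B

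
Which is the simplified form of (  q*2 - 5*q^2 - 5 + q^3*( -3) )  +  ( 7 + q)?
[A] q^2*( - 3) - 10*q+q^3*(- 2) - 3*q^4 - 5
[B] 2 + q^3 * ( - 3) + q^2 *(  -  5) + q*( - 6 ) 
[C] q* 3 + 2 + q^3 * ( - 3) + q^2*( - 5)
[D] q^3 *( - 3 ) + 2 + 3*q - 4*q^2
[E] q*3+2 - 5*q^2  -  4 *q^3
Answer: C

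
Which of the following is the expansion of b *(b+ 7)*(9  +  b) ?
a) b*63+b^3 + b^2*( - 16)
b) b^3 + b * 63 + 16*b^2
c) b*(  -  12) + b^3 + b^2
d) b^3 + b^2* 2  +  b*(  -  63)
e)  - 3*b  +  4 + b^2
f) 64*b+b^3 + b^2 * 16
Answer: b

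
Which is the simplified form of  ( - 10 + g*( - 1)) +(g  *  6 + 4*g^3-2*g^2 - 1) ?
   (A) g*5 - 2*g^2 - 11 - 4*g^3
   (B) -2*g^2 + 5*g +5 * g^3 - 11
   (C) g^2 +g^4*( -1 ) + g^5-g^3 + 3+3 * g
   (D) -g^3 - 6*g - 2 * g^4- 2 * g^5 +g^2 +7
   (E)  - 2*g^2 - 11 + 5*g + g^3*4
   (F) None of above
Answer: E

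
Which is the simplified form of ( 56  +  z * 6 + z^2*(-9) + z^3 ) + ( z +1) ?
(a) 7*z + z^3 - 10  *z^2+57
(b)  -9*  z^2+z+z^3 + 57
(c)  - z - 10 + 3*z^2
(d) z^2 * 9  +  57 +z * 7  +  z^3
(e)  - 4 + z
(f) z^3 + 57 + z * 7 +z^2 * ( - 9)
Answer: f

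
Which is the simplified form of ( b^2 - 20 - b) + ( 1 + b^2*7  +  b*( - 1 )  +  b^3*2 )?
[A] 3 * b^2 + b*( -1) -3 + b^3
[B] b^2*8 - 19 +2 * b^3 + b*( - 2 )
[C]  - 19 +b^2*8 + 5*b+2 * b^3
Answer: B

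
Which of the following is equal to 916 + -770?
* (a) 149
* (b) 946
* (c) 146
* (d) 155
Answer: c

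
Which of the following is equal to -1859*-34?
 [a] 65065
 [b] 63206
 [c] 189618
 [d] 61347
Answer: b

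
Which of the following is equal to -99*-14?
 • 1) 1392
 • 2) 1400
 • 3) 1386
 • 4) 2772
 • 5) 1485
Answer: 3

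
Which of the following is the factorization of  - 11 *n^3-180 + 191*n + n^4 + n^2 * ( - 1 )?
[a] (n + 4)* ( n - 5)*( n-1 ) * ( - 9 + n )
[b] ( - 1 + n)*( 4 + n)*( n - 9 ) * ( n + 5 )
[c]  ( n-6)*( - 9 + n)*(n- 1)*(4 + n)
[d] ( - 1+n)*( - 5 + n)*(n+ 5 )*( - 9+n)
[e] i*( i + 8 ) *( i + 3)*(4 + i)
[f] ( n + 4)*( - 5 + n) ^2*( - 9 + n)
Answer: a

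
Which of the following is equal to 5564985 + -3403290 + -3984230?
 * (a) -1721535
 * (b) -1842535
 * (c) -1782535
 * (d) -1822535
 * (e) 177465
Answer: d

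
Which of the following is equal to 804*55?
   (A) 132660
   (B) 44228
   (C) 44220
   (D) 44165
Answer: C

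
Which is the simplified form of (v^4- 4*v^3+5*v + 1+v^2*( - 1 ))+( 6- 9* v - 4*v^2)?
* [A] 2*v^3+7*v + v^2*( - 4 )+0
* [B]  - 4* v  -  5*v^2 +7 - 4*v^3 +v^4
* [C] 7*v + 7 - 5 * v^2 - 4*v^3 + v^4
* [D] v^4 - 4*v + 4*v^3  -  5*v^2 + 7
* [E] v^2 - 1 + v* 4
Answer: B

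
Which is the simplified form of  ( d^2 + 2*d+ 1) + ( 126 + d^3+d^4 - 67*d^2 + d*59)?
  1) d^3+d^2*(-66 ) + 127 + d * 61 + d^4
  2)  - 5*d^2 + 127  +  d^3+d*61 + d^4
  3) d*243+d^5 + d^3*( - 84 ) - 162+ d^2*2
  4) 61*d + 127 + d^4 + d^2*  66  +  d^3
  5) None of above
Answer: 1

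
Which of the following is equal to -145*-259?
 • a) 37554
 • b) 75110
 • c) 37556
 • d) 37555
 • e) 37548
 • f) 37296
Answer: d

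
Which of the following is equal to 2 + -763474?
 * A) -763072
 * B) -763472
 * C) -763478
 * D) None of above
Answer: B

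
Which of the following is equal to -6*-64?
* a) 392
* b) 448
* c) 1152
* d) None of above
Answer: d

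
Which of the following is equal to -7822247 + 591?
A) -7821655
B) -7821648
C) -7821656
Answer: C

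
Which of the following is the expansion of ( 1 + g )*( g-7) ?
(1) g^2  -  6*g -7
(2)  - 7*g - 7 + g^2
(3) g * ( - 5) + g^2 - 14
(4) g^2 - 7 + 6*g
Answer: 1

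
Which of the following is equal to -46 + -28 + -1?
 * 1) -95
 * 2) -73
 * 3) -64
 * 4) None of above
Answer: 4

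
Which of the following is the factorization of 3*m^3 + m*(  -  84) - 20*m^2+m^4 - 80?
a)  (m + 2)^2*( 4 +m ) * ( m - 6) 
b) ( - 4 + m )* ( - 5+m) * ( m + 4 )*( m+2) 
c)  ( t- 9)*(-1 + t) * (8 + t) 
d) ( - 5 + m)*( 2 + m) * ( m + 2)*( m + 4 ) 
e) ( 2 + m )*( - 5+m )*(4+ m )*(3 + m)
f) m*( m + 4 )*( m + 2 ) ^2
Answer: d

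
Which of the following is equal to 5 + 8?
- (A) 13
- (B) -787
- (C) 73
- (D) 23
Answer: A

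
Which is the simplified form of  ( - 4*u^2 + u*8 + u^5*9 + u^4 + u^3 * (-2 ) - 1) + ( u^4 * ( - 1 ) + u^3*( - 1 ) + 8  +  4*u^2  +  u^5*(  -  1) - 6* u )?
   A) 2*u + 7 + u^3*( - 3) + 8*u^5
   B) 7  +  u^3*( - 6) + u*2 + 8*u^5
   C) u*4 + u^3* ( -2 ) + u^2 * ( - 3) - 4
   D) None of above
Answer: A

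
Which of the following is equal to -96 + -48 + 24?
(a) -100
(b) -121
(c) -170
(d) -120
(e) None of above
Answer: d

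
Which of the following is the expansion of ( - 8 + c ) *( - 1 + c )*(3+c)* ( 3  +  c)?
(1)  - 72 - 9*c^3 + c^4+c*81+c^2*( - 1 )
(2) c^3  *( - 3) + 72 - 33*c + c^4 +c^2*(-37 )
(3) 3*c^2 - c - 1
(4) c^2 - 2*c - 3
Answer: 2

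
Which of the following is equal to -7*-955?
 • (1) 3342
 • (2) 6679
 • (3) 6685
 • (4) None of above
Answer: 3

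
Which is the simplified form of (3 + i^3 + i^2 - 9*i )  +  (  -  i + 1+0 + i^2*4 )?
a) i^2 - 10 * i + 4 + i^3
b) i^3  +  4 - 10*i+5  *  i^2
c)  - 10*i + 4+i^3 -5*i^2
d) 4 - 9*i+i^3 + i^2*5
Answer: b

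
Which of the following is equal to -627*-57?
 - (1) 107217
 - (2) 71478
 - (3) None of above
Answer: 3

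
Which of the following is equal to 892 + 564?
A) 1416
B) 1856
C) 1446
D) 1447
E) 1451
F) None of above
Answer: F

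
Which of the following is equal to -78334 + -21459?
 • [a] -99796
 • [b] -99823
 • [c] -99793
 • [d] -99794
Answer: c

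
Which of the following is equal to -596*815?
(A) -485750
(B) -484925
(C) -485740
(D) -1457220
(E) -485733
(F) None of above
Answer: C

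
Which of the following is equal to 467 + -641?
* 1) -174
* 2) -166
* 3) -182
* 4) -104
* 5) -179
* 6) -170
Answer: 1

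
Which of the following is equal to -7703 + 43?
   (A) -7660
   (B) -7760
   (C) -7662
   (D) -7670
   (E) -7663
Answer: A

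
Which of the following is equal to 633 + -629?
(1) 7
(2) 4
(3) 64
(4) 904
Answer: 2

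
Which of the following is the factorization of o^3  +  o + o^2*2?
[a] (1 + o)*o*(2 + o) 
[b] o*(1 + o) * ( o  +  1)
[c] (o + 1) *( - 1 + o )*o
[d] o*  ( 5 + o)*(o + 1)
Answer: b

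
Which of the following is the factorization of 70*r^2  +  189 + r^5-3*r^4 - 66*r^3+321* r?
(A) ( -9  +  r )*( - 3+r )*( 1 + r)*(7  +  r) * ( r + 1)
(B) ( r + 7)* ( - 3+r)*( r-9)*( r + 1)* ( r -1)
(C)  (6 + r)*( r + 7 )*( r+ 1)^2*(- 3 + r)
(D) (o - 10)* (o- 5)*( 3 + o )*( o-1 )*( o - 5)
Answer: A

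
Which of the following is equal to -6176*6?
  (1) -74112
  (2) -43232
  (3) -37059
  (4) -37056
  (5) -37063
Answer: 4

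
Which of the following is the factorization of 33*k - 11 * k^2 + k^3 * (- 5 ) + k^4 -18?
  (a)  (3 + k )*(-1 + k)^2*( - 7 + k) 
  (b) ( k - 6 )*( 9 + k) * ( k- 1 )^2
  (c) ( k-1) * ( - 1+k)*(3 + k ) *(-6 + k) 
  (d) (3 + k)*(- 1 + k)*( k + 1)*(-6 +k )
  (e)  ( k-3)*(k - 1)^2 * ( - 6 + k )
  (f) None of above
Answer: c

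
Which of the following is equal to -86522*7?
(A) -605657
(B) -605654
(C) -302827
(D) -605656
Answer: B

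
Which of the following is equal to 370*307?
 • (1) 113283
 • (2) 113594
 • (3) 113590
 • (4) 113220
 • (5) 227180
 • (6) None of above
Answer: 3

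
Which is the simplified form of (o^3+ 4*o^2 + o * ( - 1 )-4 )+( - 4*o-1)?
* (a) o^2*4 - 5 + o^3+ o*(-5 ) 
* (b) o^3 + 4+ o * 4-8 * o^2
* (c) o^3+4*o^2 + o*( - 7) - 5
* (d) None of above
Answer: a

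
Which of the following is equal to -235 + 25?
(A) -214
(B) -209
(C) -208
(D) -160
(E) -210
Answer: E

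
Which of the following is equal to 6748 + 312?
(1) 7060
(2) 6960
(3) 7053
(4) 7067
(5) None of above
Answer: 1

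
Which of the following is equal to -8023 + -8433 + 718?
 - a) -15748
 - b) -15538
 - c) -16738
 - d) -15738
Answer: d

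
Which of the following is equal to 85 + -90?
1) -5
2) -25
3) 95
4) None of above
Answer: 1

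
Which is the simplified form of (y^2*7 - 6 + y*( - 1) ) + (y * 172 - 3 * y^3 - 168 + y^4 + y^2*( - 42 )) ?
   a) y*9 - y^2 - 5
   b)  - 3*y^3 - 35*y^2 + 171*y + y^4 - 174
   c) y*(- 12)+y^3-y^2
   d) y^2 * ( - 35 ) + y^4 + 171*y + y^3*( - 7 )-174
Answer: b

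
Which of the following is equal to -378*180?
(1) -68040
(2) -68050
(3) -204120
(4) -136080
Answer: 1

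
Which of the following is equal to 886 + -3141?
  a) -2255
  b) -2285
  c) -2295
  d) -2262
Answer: a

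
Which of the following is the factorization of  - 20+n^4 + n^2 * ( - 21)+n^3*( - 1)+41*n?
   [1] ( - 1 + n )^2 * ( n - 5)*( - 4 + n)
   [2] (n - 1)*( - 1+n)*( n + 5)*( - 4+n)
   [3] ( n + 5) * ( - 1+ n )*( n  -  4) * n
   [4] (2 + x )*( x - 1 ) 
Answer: 2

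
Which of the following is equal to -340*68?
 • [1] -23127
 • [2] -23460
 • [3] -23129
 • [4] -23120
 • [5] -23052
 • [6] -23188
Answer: 4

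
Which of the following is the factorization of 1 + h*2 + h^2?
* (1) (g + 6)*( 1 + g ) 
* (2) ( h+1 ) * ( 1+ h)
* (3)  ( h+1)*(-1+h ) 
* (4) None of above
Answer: 2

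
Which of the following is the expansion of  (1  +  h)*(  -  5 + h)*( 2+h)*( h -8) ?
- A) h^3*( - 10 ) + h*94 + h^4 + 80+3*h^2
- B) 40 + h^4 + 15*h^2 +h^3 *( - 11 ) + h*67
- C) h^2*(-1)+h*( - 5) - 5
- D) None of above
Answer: A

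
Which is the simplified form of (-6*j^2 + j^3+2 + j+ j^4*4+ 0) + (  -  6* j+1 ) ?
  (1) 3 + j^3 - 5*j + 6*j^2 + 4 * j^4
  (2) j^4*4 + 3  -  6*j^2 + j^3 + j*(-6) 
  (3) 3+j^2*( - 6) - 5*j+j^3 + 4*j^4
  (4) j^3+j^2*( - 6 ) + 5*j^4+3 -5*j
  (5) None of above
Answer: 3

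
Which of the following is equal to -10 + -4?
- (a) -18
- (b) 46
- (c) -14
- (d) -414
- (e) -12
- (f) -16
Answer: c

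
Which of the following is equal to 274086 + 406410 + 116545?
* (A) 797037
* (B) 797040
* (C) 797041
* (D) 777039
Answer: C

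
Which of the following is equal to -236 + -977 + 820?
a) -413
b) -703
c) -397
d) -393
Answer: d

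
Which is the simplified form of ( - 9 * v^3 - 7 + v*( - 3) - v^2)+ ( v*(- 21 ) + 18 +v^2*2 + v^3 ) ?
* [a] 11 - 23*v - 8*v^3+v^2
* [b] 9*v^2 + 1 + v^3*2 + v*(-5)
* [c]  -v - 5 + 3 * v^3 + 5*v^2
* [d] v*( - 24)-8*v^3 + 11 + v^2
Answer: d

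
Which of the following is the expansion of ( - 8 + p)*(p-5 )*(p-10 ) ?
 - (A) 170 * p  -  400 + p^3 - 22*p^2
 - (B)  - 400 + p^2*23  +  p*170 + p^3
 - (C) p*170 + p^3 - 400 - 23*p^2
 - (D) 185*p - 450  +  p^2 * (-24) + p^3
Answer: C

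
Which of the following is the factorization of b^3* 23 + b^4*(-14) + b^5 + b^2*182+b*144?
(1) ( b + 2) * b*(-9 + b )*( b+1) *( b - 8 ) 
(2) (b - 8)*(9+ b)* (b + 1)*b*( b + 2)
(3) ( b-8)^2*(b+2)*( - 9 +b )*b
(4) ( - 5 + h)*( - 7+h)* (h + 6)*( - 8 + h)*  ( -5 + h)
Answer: 1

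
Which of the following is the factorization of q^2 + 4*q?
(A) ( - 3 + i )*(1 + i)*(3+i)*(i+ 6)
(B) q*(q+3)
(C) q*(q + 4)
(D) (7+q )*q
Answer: C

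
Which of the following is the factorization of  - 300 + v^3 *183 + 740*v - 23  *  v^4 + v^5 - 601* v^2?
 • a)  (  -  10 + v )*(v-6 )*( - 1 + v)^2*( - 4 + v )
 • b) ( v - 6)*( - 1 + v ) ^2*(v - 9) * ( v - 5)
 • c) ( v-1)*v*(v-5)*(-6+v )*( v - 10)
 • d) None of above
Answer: d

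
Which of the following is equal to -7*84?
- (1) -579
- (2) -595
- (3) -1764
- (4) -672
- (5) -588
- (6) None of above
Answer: 5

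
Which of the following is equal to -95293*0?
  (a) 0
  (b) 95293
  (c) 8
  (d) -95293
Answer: a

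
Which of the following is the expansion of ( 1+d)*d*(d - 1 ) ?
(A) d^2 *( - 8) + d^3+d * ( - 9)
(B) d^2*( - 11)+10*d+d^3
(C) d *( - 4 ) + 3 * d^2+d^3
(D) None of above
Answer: D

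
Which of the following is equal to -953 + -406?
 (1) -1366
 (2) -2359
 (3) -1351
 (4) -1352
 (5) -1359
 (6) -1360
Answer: 5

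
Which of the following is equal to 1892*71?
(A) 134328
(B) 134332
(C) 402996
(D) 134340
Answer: B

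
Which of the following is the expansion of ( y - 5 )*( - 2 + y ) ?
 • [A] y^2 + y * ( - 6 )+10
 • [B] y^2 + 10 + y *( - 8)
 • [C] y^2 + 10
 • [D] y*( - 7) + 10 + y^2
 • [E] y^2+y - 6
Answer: D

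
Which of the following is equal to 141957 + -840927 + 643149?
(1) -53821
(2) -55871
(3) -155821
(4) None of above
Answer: 4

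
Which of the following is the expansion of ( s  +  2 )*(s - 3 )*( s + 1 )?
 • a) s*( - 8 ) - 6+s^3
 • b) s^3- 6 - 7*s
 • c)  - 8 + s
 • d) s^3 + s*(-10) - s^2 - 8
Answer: b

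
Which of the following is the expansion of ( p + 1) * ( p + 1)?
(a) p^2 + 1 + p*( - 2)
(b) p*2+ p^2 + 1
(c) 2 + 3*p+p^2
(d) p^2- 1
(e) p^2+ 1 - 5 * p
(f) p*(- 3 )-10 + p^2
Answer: b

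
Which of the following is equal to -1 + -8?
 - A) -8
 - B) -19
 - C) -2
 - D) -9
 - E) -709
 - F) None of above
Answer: D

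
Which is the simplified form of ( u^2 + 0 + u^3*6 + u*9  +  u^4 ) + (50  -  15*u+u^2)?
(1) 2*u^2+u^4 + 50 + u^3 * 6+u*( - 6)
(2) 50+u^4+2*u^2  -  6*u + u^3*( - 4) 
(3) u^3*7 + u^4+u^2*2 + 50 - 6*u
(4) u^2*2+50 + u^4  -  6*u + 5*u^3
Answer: 1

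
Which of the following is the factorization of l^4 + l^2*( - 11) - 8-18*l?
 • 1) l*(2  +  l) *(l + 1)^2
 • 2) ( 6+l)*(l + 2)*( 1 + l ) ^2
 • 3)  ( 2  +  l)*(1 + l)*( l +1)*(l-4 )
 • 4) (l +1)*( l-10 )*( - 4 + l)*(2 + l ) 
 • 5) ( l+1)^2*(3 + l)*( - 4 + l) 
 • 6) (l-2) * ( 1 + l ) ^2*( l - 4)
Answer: 3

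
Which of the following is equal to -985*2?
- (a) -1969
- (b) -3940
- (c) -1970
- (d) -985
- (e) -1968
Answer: c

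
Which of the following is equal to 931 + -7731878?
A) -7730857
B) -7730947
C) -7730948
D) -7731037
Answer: B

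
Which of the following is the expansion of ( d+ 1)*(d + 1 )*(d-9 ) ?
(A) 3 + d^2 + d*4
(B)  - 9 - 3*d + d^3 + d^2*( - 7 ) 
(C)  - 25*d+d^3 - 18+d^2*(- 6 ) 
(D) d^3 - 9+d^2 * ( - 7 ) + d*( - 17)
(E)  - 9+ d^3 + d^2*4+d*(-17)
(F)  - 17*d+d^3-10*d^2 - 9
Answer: D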